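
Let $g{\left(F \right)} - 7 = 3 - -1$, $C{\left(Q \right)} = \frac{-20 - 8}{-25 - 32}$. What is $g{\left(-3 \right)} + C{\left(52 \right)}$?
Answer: $\frac{655}{57} \approx 11.491$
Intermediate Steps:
$C{\left(Q \right)} = \frac{28}{57}$ ($C{\left(Q \right)} = - \frac{28}{-57} = \left(-28\right) \left(- \frac{1}{57}\right) = \frac{28}{57}$)
$g{\left(F \right)} = 11$ ($g{\left(F \right)} = 7 + \left(3 - -1\right) = 7 + \left(3 + 1\right) = 7 + 4 = 11$)
$g{\left(-3 \right)} + C{\left(52 \right)} = 11 + \frac{28}{57} = \frac{655}{57}$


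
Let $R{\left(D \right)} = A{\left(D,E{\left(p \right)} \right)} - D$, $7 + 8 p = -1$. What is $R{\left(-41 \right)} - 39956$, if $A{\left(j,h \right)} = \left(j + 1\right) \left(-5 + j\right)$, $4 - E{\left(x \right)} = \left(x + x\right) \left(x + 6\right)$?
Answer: $-38075$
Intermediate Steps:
$p = -1$ ($p = - \frac{7}{8} + \frac{1}{8} \left(-1\right) = - \frac{7}{8} - \frac{1}{8} = -1$)
$E{\left(x \right)} = 4 - 2 x \left(6 + x\right)$ ($E{\left(x \right)} = 4 - \left(x + x\right) \left(x + 6\right) = 4 - 2 x \left(6 + x\right)$)
$A{\left(j,h \right)} = \left(1 + j\right) \left(-5 + j\right)$
$R{\left(D \right)} = -5 + D^{2} - 5 D$ ($R{\left(D \right)} = \left(-5 + D^{2} - 4 D\right) - D = -5 + D^{2} - 5 D$)
$R{\left(-41 \right)} - 39956 = \left(-5 + \left(-41\right)^{2} - -205\right) - 39956 = \left(-5 + 1681 + 205\right) - 39956 = 1881 - 39956 = -38075$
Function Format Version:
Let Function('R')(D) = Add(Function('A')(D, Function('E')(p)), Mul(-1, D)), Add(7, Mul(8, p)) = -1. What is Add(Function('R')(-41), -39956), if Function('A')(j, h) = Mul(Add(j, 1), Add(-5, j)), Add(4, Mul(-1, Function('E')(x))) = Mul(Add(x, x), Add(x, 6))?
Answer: -38075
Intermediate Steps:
p = -1 (p = Add(Rational(-7, 8), Mul(Rational(1, 8), -1)) = Add(Rational(-7, 8), Rational(-1, 8)) = -1)
Function('E')(x) = Add(4, Mul(-2, x, Add(6, x))) (Function('E')(x) = Add(4, Mul(-1, Mul(Add(x, x), Add(x, 6)))) = Add(4, Mul(-1, Mul(Mul(2, x), Add(6, x)))) = Add(4, Mul(-1, Mul(2, x, Add(6, x)))) = Add(4, Mul(-2, x, Add(6, x))))
Function('A')(j, h) = Mul(Add(1, j), Add(-5, j))
Function('R')(D) = Add(-5, Pow(D, 2), Mul(-5, D)) (Function('R')(D) = Add(Add(-5, Pow(D, 2), Mul(-4, D)), Mul(-1, D)) = Add(-5, Pow(D, 2), Mul(-5, D)))
Add(Function('R')(-41), -39956) = Add(Add(-5, Pow(-41, 2), Mul(-5, -41)), -39956) = Add(Add(-5, 1681, 205), -39956) = Add(1881, -39956) = -38075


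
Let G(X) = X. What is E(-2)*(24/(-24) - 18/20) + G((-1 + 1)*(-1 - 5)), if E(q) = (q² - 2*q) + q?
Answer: -57/5 ≈ -11.400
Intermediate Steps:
E(q) = q² - q
E(-2)*(24/(-24) - 18/20) + G((-1 + 1)*(-1 - 5)) = (-2*(-1 - 2))*(24/(-24) - 18/20) + (-1 + 1)*(-1 - 5) = (-2*(-3))*(24*(-1/24) - 18*1/20) + 0*(-6) = 6*(-1 - 9/10) + 0 = 6*(-19/10) + 0 = -57/5 + 0 = -57/5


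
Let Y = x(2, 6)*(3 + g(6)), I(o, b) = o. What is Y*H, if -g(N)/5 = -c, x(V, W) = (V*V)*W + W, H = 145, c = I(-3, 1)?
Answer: -52200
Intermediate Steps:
c = -3
x(V, W) = W + W*V**2 (x(V, W) = V**2*W + W = W*V**2 + W = W + W*V**2)
g(N) = -15 (g(N) = -(-5)*(-3) = -5*3 = -15)
Y = -360 (Y = (6*(1 + 2**2))*(3 - 15) = (6*(1 + 4))*(-12) = (6*5)*(-12) = 30*(-12) = -360)
Y*H = -360*145 = -52200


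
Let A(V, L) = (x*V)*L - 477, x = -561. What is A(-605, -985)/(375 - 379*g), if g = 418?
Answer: 334314402/158047 ≈ 2115.3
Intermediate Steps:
A(V, L) = -477 - 561*L*V (A(V, L) = (-561*V)*L - 477 = -561*L*V - 477 = -477 - 561*L*V)
A(-605, -985)/(375 - 379*g) = (-477 - 561*(-985)*(-605))/(375 - 379*418) = (-477 - 334313925)/(375 - 158422) = -334314402/(-158047) = -334314402*(-1/158047) = 334314402/158047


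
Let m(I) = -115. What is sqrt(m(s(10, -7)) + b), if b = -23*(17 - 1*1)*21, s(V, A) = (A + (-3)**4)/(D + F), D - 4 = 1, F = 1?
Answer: I*sqrt(7843) ≈ 88.561*I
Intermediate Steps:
D = 5 (D = 4 + 1 = 5)
s(V, A) = 27/2 + A/6 (s(V, A) = (A + (-3)**4)/(5 + 1) = (A + 81)/6 = (81 + A)*(1/6) = 27/2 + A/6)
b = -7728 (b = -23*(17 - 1)*21 = -23*16*21 = -368*21 = -7728)
sqrt(m(s(10, -7)) + b) = sqrt(-115 - 7728) = sqrt(-7843) = I*sqrt(7843)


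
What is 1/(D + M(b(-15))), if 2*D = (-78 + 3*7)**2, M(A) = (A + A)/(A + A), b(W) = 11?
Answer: 2/3251 ≈ 0.00061520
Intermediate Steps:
M(A) = 1 (M(A) = (2*A)/((2*A)) = (2*A)*(1/(2*A)) = 1)
D = 3249/2 (D = (-78 + 3*7)**2/2 = (-78 + 21)**2/2 = (1/2)*(-57)**2 = (1/2)*3249 = 3249/2 ≈ 1624.5)
1/(D + M(b(-15))) = 1/(3249/2 + 1) = 1/(3251/2) = 2/3251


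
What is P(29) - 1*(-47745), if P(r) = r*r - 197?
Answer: 48389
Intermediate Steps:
P(r) = -197 + r² (P(r) = r² - 197 = -197 + r²)
P(29) - 1*(-47745) = (-197 + 29²) - 1*(-47745) = (-197 + 841) + 47745 = 644 + 47745 = 48389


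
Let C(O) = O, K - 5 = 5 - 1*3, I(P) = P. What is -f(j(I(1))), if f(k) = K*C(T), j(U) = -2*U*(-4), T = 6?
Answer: -42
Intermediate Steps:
K = 7 (K = 5 + (5 - 1*3) = 5 + (5 - 3) = 5 + 2 = 7)
j(U) = 8*U
f(k) = 42 (f(k) = 7*6 = 42)
-f(j(I(1))) = -1*42 = -42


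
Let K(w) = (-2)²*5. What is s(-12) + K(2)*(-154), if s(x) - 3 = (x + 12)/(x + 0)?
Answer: -3077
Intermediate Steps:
s(x) = 3 + (12 + x)/x (s(x) = 3 + (x + 12)/(x + 0) = 3 + (12 + x)/x)
K(w) = 20 (K(w) = 4*5 = 20)
s(-12) + K(2)*(-154) = (4 + 12/(-12)) + 20*(-154) = (4 + 12*(-1/12)) - 3080 = (4 - 1) - 3080 = 3 - 3080 = -3077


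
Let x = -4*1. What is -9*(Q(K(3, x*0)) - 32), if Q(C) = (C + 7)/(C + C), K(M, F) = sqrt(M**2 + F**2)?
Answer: 273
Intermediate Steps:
x = -4
K(M, F) = sqrt(F**2 + M**2)
Q(C) = (7 + C)/(2*C) (Q(C) = (7 + C)/((2*C)) = (7 + C)*(1/(2*C)) = (7 + C)/(2*C))
-9*(Q(K(3, x*0)) - 32) = -9*((7 + sqrt((-4*0)**2 + 3**2))/(2*(sqrt((-4*0)**2 + 3**2))) - 32) = -9*((7 + sqrt(0**2 + 9))/(2*(sqrt(0**2 + 9))) - 32) = -9*((7 + sqrt(0 + 9))/(2*(sqrt(0 + 9))) - 32) = -9*((7 + sqrt(9))/(2*(sqrt(9))) - 32) = -9*((1/2)*(7 + 3)/3 - 32) = -9*((1/2)*(1/3)*10 - 32) = -9*(5/3 - 32) = -9*(-91/3) = 273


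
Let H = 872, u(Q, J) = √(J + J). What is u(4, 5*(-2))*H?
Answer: 1744*I*√5 ≈ 3899.7*I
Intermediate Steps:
u(Q, J) = √2*√J (u(Q, J) = √(2*J) = √2*√J)
u(4, 5*(-2))*H = (√2*√(5*(-2)))*872 = (√2*√(-10))*872 = (√2*(I*√10))*872 = (2*I*√5)*872 = 1744*I*√5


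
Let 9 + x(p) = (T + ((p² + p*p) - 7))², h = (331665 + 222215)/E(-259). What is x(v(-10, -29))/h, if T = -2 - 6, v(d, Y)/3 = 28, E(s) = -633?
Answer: -3144829455/13847 ≈ -2.2711e+5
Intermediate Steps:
v(d, Y) = 84 (v(d, Y) = 3*28 = 84)
T = -8
h = -553880/633 (h = (331665 + 222215)/(-633) = 553880*(-1/633) = -553880/633 ≈ -875.01)
x(p) = -9 + (-15 + 2*p²)² (x(p) = -9 + (-8 + ((p² + p*p) - 7))² = -9 + (-8 + ((p² + p²) - 7))² = -9 + (-8 + (2*p² - 7))² = -9 + (-8 + (-7 + 2*p²))² = -9 + (-15 + 2*p²)²)
x(v(-10, -29))/h = (-9 + (-15 + 2*84²)²)/(-553880/633) = (-9 + (-15 + 2*7056)²)*(-633/553880) = (-9 + (-15 + 14112)²)*(-633/553880) = (-9 + 14097²)*(-633/553880) = (-9 + 198725409)*(-633/553880) = 198725400*(-633/553880) = -3144829455/13847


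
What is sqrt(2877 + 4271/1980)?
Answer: sqrt(313540205)/330 ≈ 53.658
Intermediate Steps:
sqrt(2877 + 4271/1980) = sqrt(5700731/1980) = sqrt(313540205)/330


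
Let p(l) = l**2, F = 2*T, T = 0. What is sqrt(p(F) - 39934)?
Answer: I*sqrt(39934) ≈ 199.83*I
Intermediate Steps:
F = 0 (F = 2*0 = 0)
sqrt(p(F) - 39934) = sqrt(0**2 - 39934) = sqrt(0 - 39934) = sqrt(-39934) = I*sqrt(39934)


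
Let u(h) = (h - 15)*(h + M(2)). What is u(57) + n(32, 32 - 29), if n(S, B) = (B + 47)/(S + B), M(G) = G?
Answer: 17356/7 ≈ 2479.4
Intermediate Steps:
n(S, B) = (47 + B)/(B + S)
u(h) = (-15 + h)*(2 + h) (u(h) = (h - 15)*(h + 2) = (-15 + h)*(2 + h))
u(57) + n(32, 32 - 29) = (-30 + 57**2 - 13*57) + (47 + (32 - 29))/((32 - 29) + 32) = (-30 + 3249 - 741) + (47 + 3)/(3 + 32) = 2478 + 50/35 = 2478 + (1/35)*50 = 2478 + 10/7 = 17356/7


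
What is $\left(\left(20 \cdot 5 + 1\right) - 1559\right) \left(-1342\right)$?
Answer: $1956636$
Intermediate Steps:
$\left(\left(20 \cdot 5 + 1\right) - 1559\right) \left(-1342\right) = \left(\left(100 + 1\right) - 1559\right) \left(-1342\right) = \left(101 - 1559\right) \left(-1342\right) = \left(-1458\right) \left(-1342\right) = 1956636$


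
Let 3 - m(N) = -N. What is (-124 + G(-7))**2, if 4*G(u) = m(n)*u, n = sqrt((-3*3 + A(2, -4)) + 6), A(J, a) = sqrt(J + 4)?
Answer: (517 + 7*I*sqrt(3 - sqrt(6)))**2/16 ≈ 16704.0 + 335.65*I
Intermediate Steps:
A(J, a) = sqrt(4 + J)
n = sqrt(-3 + sqrt(6)) (n = sqrt((-3*3 + sqrt(4 + 2)) + 6) = sqrt((-9 + sqrt(6)) + 6) = sqrt(-3 + sqrt(6)) ≈ 0.74196*I)
m(N) = 3 + N (m(N) = 3 - (-1)*N = 3 + N)
G(u) = u*(3 + sqrt(-3 + sqrt(6)))/4 (G(u) = ((3 + sqrt(-3 + sqrt(6)))*u)/4 = (u*(3 + sqrt(-3 + sqrt(6))))/4 = u*(3 + sqrt(-3 + sqrt(6)))/4)
(-124 + G(-7))**2 = (-124 + (1/4)*(-7)*(3 + sqrt(-3 + sqrt(6))))**2 = (-124 + (-21/4 - 7*sqrt(-3 + sqrt(6))/4))**2 = (-517/4 - 7*sqrt(-3 + sqrt(6))/4)**2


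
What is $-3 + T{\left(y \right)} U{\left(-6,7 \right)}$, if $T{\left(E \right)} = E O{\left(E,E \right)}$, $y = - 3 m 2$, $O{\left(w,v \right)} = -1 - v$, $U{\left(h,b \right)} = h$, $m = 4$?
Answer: $3309$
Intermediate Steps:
$y = -24$ ($y = \left(-3\right) 4 \cdot 2 = \left(-12\right) 2 = -24$)
$T{\left(E \right)} = E \left(-1 - E\right)$
$-3 + T{\left(y \right)} U{\left(-6,7 \right)} = -3 + \left(-1\right) \left(-24\right) \left(1 - 24\right) \left(-6\right) = -3 + \left(-1\right) \left(-24\right) \left(-23\right) \left(-6\right) = -3 - -3312 = -3 + 3312 = 3309$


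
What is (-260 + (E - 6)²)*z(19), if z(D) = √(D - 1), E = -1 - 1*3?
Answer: -480*√2 ≈ -678.82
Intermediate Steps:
E = -4 (E = -1 - 3 = -4)
z(D) = √(-1 + D)
(-260 + (E - 6)²)*z(19) = (-260 + (-4 - 6)²)*√(-1 + 19) = (-260 + (-10)²)*√18 = (-260 + 100)*(3*√2) = -480*√2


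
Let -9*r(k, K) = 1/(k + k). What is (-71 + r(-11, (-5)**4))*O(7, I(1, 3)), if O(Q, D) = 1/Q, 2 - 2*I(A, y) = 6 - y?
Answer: -14057/1386 ≈ -10.142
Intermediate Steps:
I(A, y) = -2 + y/2 (I(A, y) = 1 - (6 - y)/2 = 1 + (-3 + y/2) = -2 + y/2)
r(k, K) = -1/(18*k) (r(k, K) = -1/(9*(k + k)) = -1/(2*k)/9 = -1/(18*k))
(-71 + r(-11, (-5)**4))*O(7, I(1, 3)) = (-71 - 1/18/(-11))/7 = (-71 - 1/18*(-1/11))*(1/7) = (-71 + 1/198)*(1/7) = -14057/198*1/7 = -14057/1386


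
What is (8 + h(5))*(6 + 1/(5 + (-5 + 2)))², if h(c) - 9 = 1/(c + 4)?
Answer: 13013/18 ≈ 722.94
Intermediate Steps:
h(c) = 9 + 1/(4 + c) (h(c) = 9 + 1/(c + 4) = 9 + 1/(4 + c))
(8 + h(5))*(6 + 1/(5 + (-5 + 2)))² = (8 + (37 + 9*5)/(4 + 5))*(6 + 1/(5 + (-5 + 2)))² = (8 + (37 + 45)/9)*(6 + 1/(5 - 3))² = (8 + (⅑)*82)*(6 + 1/2)² = (8 + 82/9)*(6 + ½)² = 154*(13/2)²/9 = (154/9)*(169/4) = 13013/18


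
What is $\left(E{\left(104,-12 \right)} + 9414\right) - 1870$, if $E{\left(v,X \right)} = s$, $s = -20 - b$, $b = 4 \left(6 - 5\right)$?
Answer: $7520$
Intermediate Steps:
$b = 4$ ($b = 4 \cdot 1 = 4$)
$s = -24$ ($s = -20 - 4 = -24$)
$E{\left(v,X \right)} = -24$
$\left(E{\left(104,-12 \right)} + 9414\right) - 1870 = \left(-24 + 9414\right) - 1870 = 9390 - 1870 = 7520$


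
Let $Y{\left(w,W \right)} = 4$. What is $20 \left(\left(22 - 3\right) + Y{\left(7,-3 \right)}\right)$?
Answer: $460$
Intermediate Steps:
$20 \left(\left(22 - 3\right) + Y{\left(7,-3 \right)}\right) = 20 \left(\left(22 - 3\right) + 4\right) = 20 \left(19 + 4\right) = 20 \cdot 23 = 460$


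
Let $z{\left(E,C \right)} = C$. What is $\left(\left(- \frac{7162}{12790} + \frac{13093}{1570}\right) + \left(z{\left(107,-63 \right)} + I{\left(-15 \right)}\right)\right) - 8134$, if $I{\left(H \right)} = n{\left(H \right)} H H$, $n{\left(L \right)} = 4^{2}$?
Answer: $- \frac{9215292397}{2008030} \approx -4589.2$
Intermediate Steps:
$n{\left(L \right)} = 16$
$I{\left(H \right)} = 16 H^{2}$ ($I{\left(H \right)} = 16 H H = 16 H^{2}$)
$\left(\left(- \frac{7162}{12790} + \frac{13093}{1570}\right) + \left(z{\left(107,-63 \right)} + I{\left(-15 \right)}\right)\right) - 8134 = \left(\left(- \frac{7162}{12790} + \frac{13093}{1570}\right) - \left(63 - 16 \left(-15\right)^{2}\right)\right) - 8134 = \left(\left(\left(-7162\right) \frac{1}{12790} + 13093 \cdot \frac{1}{1570}\right) + \left(-63 + 16 \cdot 225\right)\right) - 8134 = \left(\left(- \frac{3581}{6395} + \frac{13093}{1570}\right) + \left(-63 + 3600\right)\right) - 8134 = \left(\frac{15621513}{2008030} + 3537\right) - 8134 = \frac{7118023623}{2008030} - 8134 = - \frac{9215292397}{2008030}$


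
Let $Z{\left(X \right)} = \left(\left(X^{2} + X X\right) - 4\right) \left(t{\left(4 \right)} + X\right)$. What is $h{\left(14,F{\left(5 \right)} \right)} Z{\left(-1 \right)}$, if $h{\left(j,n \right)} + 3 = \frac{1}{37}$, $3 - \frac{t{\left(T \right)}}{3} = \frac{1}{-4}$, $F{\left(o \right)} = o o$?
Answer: $\frac{1925}{37} \approx 52.027$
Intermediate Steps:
$F{\left(o \right)} = o^{2}$
$t{\left(T \right)} = \frac{39}{4}$ ($t{\left(T \right)} = 9 - \frac{3}{-4} = 9 - - \frac{3}{4} = 9 + \frac{3}{4} = \frac{39}{4}$)
$h{\left(j,n \right)} = - \frac{110}{37}$ ($h{\left(j,n \right)} = -3 + \frac{1}{37} = - \frac{110}{37}$)
$Z{\left(X \right)} = \left(-4 + 2 X^{2}\right) \left(\frac{39}{4} + X\right)$ ($Z{\left(X \right)} = \left(\left(X^{2} + X X\right) - 4\right) \left(\frac{39}{4} + X\right) = \left(\left(X^{2} + X^{2}\right) - 4\right) \left(\frac{39}{4} + X\right) = \left(2 X^{2} - 4\right) \left(\frac{39}{4} + X\right) = \left(-4 + 2 X^{2}\right) \left(\frac{39}{4} + X\right)$)
$h{\left(14,F{\left(5 \right)} \right)} Z{\left(-1 \right)} = - \frac{110 \left(-39 - -4 + 2 \left(-1\right)^{3} + \frac{39 \left(-1\right)^{2}}{2}\right)}{37} = - \frac{110 \left(-39 + 4 + 2 \left(-1\right) + \frac{39}{2} \cdot 1\right)}{37} = - \frac{110 \left(-39 + 4 - 2 + \frac{39}{2}\right)}{37} = \left(- \frac{110}{37}\right) \left(- \frac{35}{2}\right) = \frac{1925}{37}$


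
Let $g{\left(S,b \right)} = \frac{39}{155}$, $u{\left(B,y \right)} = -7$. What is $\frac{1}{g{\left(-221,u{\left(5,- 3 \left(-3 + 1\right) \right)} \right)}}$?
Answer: $\frac{155}{39} \approx 3.9744$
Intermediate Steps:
$g{\left(S,b \right)} = \frac{39}{155}$ ($g{\left(S,b \right)} = 39 \cdot \frac{1}{155} = \frac{39}{155}$)
$\frac{1}{g{\left(-221,u{\left(5,- 3 \left(-3 + 1\right) \right)} \right)}} = \frac{1}{\frac{39}{155}} = \frac{155}{39}$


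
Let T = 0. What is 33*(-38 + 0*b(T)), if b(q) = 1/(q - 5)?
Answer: -1254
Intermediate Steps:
b(q) = 1/(-5 + q)
33*(-38 + 0*b(T)) = 33*(-38 + 0/(-5 + 0)) = 33*(-38 + 0/(-5)) = 33*(-38 + 0*(-⅕)) = 33*(-38 + 0) = 33*(-38) = -1254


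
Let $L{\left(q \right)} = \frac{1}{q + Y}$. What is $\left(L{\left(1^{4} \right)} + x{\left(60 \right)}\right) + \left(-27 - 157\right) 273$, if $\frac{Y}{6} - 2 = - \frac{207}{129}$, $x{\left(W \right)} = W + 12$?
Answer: $- \frac{7273157}{145} \approx -50160.0$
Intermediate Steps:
$x{\left(W \right)} = 12 + W$
$Y = \frac{102}{43}$ ($Y = 12 + 6 \left(- \frac{207}{129}\right) = 12 + 6 \left(\left(-207\right) \frac{1}{129}\right) = 12 + 6 \left(- \frac{69}{43}\right) = 12 - \frac{414}{43} = \frac{102}{43} \approx 2.3721$)
$L{\left(q \right)} = \frac{1}{\frac{102}{43} + q}$ ($L{\left(q \right)} = \frac{1}{q + \frac{102}{43}} = \frac{1}{\frac{102}{43} + q}$)
$\left(L{\left(1^{4} \right)} + x{\left(60 \right)}\right) + \left(-27 - 157\right) 273 = \left(\frac{43}{102 + 43 \cdot 1^{4}} + \left(12 + 60\right)\right) + \left(-27 - 157\right) 273 = \left(\frac{43}{102 + 43 \cdot 1} + 72\right) - 50232 = \left(\frac{43}{102 + 43} + 72\right) - 50232 = \left(\frac{43}{145} + 72\right) - 50232 = \frac{10483}{145} - 50232 = - \frac{7273157}{145}$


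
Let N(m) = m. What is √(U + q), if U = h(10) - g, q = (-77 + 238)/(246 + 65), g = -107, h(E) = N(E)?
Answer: 2*√2841607/311 ≈ 10.841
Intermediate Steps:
h(E) = E
q = 161/311 ≈ 0.51768
U = 117 (U = 10 - 1*(-107) = 10 + 107 = 117)
√(U + q) = √(117 + 161/311) = √(36548/311) = 2*√2841607/311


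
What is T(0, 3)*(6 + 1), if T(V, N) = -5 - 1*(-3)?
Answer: -14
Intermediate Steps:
T(V, N) = -2 (T(V, N) = -5 + 3 = -2)
T(0, 3)*(6 + 1) = -2*(6 + 1) = -2*7 = -14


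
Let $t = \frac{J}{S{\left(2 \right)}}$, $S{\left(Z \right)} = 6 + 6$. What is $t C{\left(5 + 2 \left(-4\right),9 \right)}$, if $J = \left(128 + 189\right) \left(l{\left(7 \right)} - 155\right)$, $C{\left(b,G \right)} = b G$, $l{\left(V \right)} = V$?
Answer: $105561$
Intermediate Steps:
$S{\left(Z \right)} = 12$
$C{\left(b,G \right)} = G b$
$J = -46916$ ($J = \left(128 + 189\right) \left(7 - 155\right) = 317 \left(-148\right) = -46916$)
$t = - \frac{11729}{3}$ ($t = - \frac{46916}{12} = \left(-46916\right) \frac{1}{12} = - \frac{11729}{3} \approx -3909.7$)
$t C{\left(5 + 2 \left(-4\right),9 \right)} = - \frac{11729 \cdot 9 \left(5 + 2 \left(-4\right)\right)}{3} = - \frac{11729 \cdot 9 \left(5 - 8\right)}{3} = - \frac{11729 \cdot 9 \left(-3\right)}{3} = \left(- \frac{11729}{3}\right) \left(-27\right) = 105561$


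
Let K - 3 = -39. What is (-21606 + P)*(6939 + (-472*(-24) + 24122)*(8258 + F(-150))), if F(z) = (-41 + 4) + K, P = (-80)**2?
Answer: -4412251863934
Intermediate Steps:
K = -36 (K = 3 - 39 = -36)
P = 6400
F(z) = -73 (F(z) = (-41 + 4) - 36 = -37 - 36 = -73)
(-21606 + P)*(6939 + (-472*(-24) + 24122)*(8258 + F(-150))) = (-21606 + 6400)*(6939 + (-472*(-24) + 24122)*(8258 - 73)) = -15206*(6939 + (11328 + 24122)*8185) = -15206*(6939 + 35450*8185) = -15206*(6939 + 290158250) = -15206*290165189 = -4412251863934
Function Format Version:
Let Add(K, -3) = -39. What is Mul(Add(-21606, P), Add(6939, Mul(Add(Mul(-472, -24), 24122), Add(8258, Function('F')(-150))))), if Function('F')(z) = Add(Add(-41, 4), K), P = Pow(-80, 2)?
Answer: -4412251863934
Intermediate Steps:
K = -36 (K = Add(3, -39) = -36)
P = 6400
Function('F')(z) = -73 (Function('F')(z) = Add(Add(-41, 4), -36) = Add(-37, -36) = -73)
Mul(Add(-21606, P), Add(6939, Mul(Add(Mul(-472, -24), 24122), Add(8258, Function('F')(-150))))) = Mul(Add(-21606, 6400), Add(6939, Mul(Add(Mul(-472, -24), 24122), Add(8258, -73)))) = Mul(-15206, Add(6939, Mul(Add(11328, 24122), 8185))) = Mul(-15206, Add(6939, Mul(35450, 8185))) = Mul(-15206, Add(6939, 290158250)) = Mul(-15206, 290165189) = -4412251863934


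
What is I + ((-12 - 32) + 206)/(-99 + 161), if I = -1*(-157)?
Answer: 4948/31 ≈ 159.61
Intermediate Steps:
I = 157
I + ((-12 - 32) + 206)/(-99 + 161) = 157 + ((-12 - 32) + 206)/(-99 + 161) = 157 + (-44 + 206)/62 = 157 + 162*(1/62) = 157 + 81/31 = 4948/31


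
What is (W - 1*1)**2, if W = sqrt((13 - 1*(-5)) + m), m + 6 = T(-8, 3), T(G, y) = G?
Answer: 1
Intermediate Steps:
m = -14 (m = -6 - 8 = -14)
W = 2 (W = sqrt((13 - 1*(-5)) - 14) = sqrt((13 + 5) - 14) = sqrt(18 - 14) = sqrt(4) = 2)
(W - 1*1)**2 = (2 - 1*1)**2 = (2 - 1)**2 = 1**2 = 1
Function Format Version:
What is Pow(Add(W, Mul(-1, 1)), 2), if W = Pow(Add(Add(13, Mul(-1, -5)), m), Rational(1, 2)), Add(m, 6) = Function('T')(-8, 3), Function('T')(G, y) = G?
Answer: 1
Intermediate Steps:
m = -14 (m = Add(-6, -8) = -14)
W = 2 (W = Pow(Add(Add(13, Mul(-1, -5)), -14), Rational(1, 2)) = Pow(Add(Add(13, 5), -14), Rational(1, 2)) = Pow(Add(18, -14), Rational(1, 2)) = Pow(4, Rational(1, 2)) = 2)
Pow(Add(W, Mul(-1, 1)), 2) = Pow(Add(2, Mul(-1, 1)), 2) = Pow(Add(2, -1), 2) = Pow(1, 2) = 1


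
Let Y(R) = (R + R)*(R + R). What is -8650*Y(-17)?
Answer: -9999400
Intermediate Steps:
Y(R) = 4*R**2 (Y(R) = (2*R)*(2*R) = 4*R**2)
-8650*Y(-17) = -34600*(-17)**2 = -34600*289 = -8650*1156 = -9999400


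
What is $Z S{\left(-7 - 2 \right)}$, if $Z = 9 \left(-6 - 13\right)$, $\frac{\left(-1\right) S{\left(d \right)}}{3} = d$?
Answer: $-4617$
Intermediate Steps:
$S{\left(d \right)} = - 3 d$
$Z = -171$ ($Z = 9 \left(-19\right) = -171$)
$Z S{\left(-7 - 2 \right)} = - 171 \left(- 3 \left(-7 - 2\right)\right) = - 171 \left(\left(-3\right) \left(-9\right)\right) = \left(-171\right) 27 = -4617$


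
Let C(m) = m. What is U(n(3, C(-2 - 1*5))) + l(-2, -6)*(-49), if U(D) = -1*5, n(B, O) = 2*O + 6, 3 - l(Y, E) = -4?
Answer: -348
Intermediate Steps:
l(Y, E) = 7 (l(Y, E) = 3 - 1*(-4) = 3 + 4 = 7)
n(B, O) = 6 + 2*O
U(D) = -5
U(n(3, C(-2 - 1*5))) + l(-2, -6)*(-49) = -5 + 7*(-49) = -5 - 343 = -348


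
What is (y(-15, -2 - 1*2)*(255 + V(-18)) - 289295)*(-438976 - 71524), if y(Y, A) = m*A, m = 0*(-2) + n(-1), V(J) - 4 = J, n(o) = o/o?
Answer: 148177219500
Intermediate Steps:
n(o) = 1
V(J) = 4 + J
m = 1 (m = 0*(-2) + 1 = 0 + 1 = 1)
y(Y, A) = A (y(Y, A) = 1*A = A)
(y(-15, -2 - 1*2)*(255 + V(-18)) - 289295)*(-438976 - 71524) = ((-2 - 1*2)*(255 + (4 - 18)) - 289295)*(-438976 - 71524) = ((-2 - 2)*(255 - 14) - 289295)*(-510500) = (-4*241 - 289295)*(-510500) = (-964 - 289295)*(-510500) = -290259*(-510500) = 148177219500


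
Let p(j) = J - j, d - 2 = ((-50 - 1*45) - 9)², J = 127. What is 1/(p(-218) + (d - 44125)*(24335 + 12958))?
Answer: -1/1242117606 ≈ -8.0508e-10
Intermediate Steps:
d = 10818 (d = 2 + ((-50 - 1*45) - 9)² = 2 + ((-50 - 45) - 9)² = 2 + (-95 - 9)² = 2 + (-104)² = 2 + 10816 = 10818)
p(j) = 127 - j
1/(p(-218) + (d - 44125)*(24335 + 12958)) = 1/((127 - 1*(-218)) + (10818 - 44125)*(24335 + 12958)) = 1/((127 + 218) - 33307*37293) = 1/(345 - 1242117951) = 1/(-1242117606) = -1/1242117606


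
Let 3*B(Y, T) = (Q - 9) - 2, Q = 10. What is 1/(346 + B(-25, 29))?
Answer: 3/1037 ≈ 0.0028930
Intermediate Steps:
B(Y, T) = -1/3 (B(Y, T) = ((10 - 9) - 2)/3 = (1 - 2)/3 = (1/3)*(-1) = -1/3)
1/(346 + B(-25, 29)) = 1/(346 - 1/3) = 1/(1037/3) = 3/1037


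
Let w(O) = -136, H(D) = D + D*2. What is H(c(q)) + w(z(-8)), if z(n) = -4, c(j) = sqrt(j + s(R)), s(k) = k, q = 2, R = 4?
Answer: -136 + 3*sqrt(6) ≈ -128.65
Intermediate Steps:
c(j) = sqrt(4 + j) (c(j) = sqrt(j + 4) = sqrt(4 + j))
H(D) = 3*D (H(D) = D + 2*D = 3*D)
H(c(q)) + w(z(-8)) = 3*sqrt(4 + 2) - 136 = 3*sqrt(6) - 136 = -136 + 3*sqrt(6)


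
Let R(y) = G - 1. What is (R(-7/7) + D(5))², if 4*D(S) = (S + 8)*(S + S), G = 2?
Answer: 4489/4 ≈ 1122.3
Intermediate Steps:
D(S) = S*(8 + S)/2 (D(S) = ((S + 8)*(S + S))/4 = ((8 + S)*(2*S))/4 = (2*S*(8 + S))/4 = S*(8 + S)/2)
R(y) = 1 (R(y) = 2 - 1 = 1)
(R(-7/7) + D(5))² = (1 + (½)*5*(8 + 5))² = (1 + (½)*5*13)² = (1 + 65/2)² = (67/2)² = 4489/4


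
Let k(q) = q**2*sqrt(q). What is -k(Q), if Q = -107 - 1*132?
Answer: -57121*I*sqrt(239) ≈ -8.8307e+5*I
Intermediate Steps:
Q = -239 (Q = -107 - 132 = -239)
k(q) = q**(5/2)
-k(Q) = -(-239)**(5/2) = -57121*I*sqrt(239)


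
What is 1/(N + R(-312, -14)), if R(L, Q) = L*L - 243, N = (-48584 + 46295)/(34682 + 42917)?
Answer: 77599/7534938210 ≈ 1.0299e-5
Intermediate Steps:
N = -2289/77599 ≈ -0.029498
R(L, Q) = -243 + L² (R(L, Q) = L² - 243 = -243 + L²)
1/(N + R(-312, -14)) = 1/(-2289/77599 + (-243 + (-312)²)) = 1/(-2289/77599 + (-243 + 97344)) = 1/(-2289/77599 + 97101) = 1/(7534938210/77599) = 77599/7534938210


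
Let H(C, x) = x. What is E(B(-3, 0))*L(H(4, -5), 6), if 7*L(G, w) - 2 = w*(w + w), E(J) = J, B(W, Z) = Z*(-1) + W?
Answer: -222/7 ≈ -31.714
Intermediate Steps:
B(W, Z) = W - Z (B(W, Z) = -Z + W = W - Z)
L(G, w) = 2/7 + 2*w²/7 (L(G, w) = 2/7 + (w*(w + w))/7 = 2/7 + (w*(2*w))/7 = 2/7 + (2*w²)/7 = 2/7 + 2*w²/7)
E(B(-3, 0))*L(H(4, -5), 6) = (-3 - 1*0)*(2/7 + (2/7)*6²) = (-3 + 0)*(2/7 + (2/7)*36) = -3*(2/7 + 72/7) = -3*74/7 = -222/7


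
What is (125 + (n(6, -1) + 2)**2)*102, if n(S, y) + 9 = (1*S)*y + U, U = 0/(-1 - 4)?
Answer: 29988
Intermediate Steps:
U = 0 (U = 0/(-5) = 0*(-1/5) = 0)
n(S, y) = -9 + S*y (n(S, y) = -9 + ((1*S)*y + 0) = -9 + (S*y + 0) = -9 + S*y)
(125 + (n(6, -1) + 2)**2)*102 = (125 + ((-9 + 6*(-1)) + 2)**2)*102 = (125 + ((-9 - 6) + 2)**2)*102 = (125 + (-15 + 2)**2)*102 = (125 + (-13)**2)*102 = (125 + 169)*102 = 294*102 = 29988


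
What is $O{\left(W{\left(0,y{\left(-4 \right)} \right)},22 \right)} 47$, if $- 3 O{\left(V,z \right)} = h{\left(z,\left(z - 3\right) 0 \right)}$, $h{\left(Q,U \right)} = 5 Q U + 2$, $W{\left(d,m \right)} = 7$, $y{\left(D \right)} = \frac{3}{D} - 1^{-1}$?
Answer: $- \frac{94}{3} \approx -31.333$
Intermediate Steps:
$y{\left(D \right)} = -1 + \frac{3}{D}$ ($y{\left(D \right)} = \frac{3}{D} - 1 = -1 + \frac{3}{D}$)
$h{\left(Q,U \right)} = 2 + 5 Q U$ ($h{\left(Q,U \right)} = 5 Q U + 2 = 2 + 5 Q U$)
$O{\left(V,z \right)} = - \frac{2}{3}$ ($O{\left(V,z \right)} = - \frac{2 + 5 z \left(z - 3\right) 0}{3} = - \frac{2 + 5 z \left(-3 + z\right) 0}{3} = - \frac{2 + 5 z 0}{3} = - \frac{2 + 0}{3} = \left(- \frac{1}{3}\right) 2 = - \frac{2}{3}$)
$O{\left(W{\left(0,y{\left(-4 \right)} \right)},22 \right)} 47 = \left(- \frac{2}{3}\right) 47 = - \frac{94}{3}$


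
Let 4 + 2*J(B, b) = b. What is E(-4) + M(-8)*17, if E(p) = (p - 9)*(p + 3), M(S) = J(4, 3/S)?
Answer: -387/16 ≈ -24.188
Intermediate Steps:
J(B, b) = -2 + b/2
M(S) = -2 + 3/(2*S) (M(S) = -2 + (3/S)/2 = -2 + 3/(2*S))
E(p) = (-9 + p)*(3 + p)
E(-4) + M(-8)*17 = (-27 + (-4)² - 6*(-4)) + (-2 + (3/2)/(-8))*17 = (-27 + 16 + 24) + (-2 + (3/2)*(-⅛))*17 = 13 + (-2 - 3/16)*17 = 13 - 35/16*17 = 13 - 595/16 = -387/16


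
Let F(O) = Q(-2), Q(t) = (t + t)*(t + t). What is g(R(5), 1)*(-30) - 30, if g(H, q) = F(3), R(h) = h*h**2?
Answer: -510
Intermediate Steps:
Q(t) = 4*t**2 (Q(t) = (2*t)*(2*t) = 4*t**2)
R(h) = h**3
F(O) = 16 (F(O) = 4*(-2)**2 = 4*4 = 16)
g(H, q) = 16
g(R(5), 1)*(-30) - 30 = 16*(-30) - 30 = -480 - 30 = -510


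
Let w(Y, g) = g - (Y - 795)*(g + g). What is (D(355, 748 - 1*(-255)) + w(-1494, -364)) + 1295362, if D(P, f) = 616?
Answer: -370778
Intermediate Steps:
w(Y, g) = g - 2*g*(-795 + Y) (w(Y, g) = g - (-795 + Y)*2*g = g - 2*g*(-795 + Y))
(D(355, 748 - 1*(-255)) + w(-1494, -364)) + 1295362 = (616 - 364*(1591 - 2*(-1494))) + 1295362 = (616 - 364*(1591 + 2988)) + 1295362 = (616 - 364*4579) + 1295362 = (616 - 1666756) + 1295362 = -1666140 + 1295362 = -370778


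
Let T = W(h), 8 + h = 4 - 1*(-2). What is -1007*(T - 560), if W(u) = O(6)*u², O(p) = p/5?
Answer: 2795432/5 ≈ 5.5909e+5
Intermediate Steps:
O(p) = p/5 (O(p) = p*(⅕) = p/5)
h = -2 (h = -8 + (4 - 1*(-2)) = -8 + (4 + 2) = -8 + 6 = -2)
W(u) = 6*u²/5 (W(u) = ((⅕)*6)*u² = 6*u²/5)
T = 24/5 (T = (6/5)*(-2)² = (6/5)*4 = 24/5 ≈ 4.8000)
-1007*(T - 560) = -1007*(24/5 - 560) = -1007*(-2776/5) = 2795432/5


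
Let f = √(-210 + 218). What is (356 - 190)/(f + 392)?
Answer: 8134/19207 - 83*√2/38414 ≈ 0.42044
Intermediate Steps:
f = 2*√2 (f = √8 = 2*√2 ≈ 2.8284)
(356 - 190)/(f + 392) = (356 - 190)/(2*√2 + 392) = 166/(392 + 2*√2)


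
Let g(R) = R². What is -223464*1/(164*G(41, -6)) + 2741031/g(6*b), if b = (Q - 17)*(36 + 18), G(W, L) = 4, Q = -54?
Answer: -821192908577/2410727184 ≈ -340.64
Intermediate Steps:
b = -3834 (b = (-54 - 17)*(36 + 18) = -71*54 = -3834)
-223464*1/(164*G(41, -6)) + 2741031/g(6*b) = -223464/(164*4) + 2741031/((6*(-3834))²) = -223464/656 + 2741031/((-23004)²) = -223464*1/656 + 2741031/529184016 = -27933/82 + 2741031*(1/529184016) = -27933/82 + 304559/58798224 = -821192908577/2410727184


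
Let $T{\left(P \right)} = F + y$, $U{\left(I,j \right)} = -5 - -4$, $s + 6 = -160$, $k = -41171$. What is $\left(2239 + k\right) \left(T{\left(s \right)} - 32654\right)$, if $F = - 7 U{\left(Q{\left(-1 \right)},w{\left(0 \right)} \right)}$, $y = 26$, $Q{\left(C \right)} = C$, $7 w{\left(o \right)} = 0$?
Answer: $1270000772$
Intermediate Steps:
$w{\left(o \right)} = 0$ ($w{\left(o \right)} = \frac{1}{7} \cdot 0 = 0$)
$s = -166$ ($s = -6 - 160 = -166$)
$U{\left(I,j \right)} = -1$ ($U{\left(I,j \right)} = -5 + 4 = -1$)
$F = 7$ ($F = \left(-7\right) \left(-1\right) = 7$)
$T{\left(P \right)} = 33$ ($T{\left(P \right)} = 7 + 26 = 33$)
$\left(2239 + k\right) \left(T{\left(s \right)} - 32654\right) = \left(2239 - 41171\right) \left(33 - 32654\right) = \left(-38932\right) \left(-32621\right) = 1270000772$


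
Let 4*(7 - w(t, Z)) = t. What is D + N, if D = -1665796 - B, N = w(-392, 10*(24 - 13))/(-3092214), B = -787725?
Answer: -905061146433/1030738 ≈ -8.7807e+5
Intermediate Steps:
w(t, Z) = 7 - t/4
N = -35/1030738 (N = (7 - ¼*(-392))/(-3092214) = (7 + 98)*(-1/3092214) = 105*(-1/3092214) = -35/1030738 ≈ -3.3956e-5)
D = -878071 (D = -1665796 - 1*(-787725) = -1665796 + 787725 = -878071)
D + N = -878071 - 35/1030738 = -905061146433/1030738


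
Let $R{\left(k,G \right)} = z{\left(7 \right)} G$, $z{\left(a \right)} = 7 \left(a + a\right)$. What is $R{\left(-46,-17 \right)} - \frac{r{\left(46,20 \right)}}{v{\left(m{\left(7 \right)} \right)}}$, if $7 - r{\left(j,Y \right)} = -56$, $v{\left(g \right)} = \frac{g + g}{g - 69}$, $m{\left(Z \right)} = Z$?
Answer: $-1387$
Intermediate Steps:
$v{\left(g \right)} = \frac{2 g}{-69 + g}$
$z{\left(a \right)} = 14 a$ ($z{\left(a \right)} = 7 \cdot 2 a = 14 a$)
$R{\left(k,G \right)} = 98 G$ ($R{\left(k,G \right)} = 14 \cdot 7 G = 98 G$)
$r{\left(j,Y \right)} = 63$ ($r{\left(j,Y \right)} = 7 - -56 = 7 + 56 = 63$)
$R{\left(-46,-17 \right)} - \frac{r{\left(46,20 \right)}}{v{\left(m{\left(7 \right)} \right)}} = 98 \left(-17\right) - \frac{63}{2 \cdot 7 \frac{1}{-69 + 7}} = -1666 - \frac{63}{2 \cdot 7 \frac{1}{-62}} = -1666 - \frac{63}{2 \cdot 7 \left(- \frac{1}{62}\right)} = -1666 - \frac{63}{- \frac{7}{31}} = -1666 - 63 \left(- \frac{31}{7}\right) = -1666 - -279 = -1666 + 279 = -1387$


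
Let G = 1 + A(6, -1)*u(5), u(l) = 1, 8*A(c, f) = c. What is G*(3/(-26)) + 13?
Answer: 1331/104 ≈ 12.798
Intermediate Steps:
A(c, f) = c/8
G = 7/4 (G = 1 + ((1/8)*6)*1 = 1 + (3/4)*1 = 1 + 3/4 = 7/4 ≈ 1.7500)
G*(3/(-26)) + 13 = 7*(3/(-26))/4 + 13 = 7*(3*(-1/26))/4 + 13 = (7/4)*(-3/26) + 13 = -21/104 + 13 = 1331/104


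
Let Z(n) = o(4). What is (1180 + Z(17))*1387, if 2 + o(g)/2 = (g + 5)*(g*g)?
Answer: 2030568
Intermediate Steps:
o(g) = -4 + 2*g²*(5 + g) (o(g) = -4 + 2*((g + 5)*(g*g)) = -4 + 2*((5 + g)*g²) = -4 + 2*(g²*(5 + g)) = -4 + 2*g²*(5 + g))
Z(n) = 284 (Z(n) = -4 + 2*4³ + 10*4² = -4 + 2*64 + 10*16 = -4 + 128 + 160 = 284)
(1180 + Z(17))*1387 = (1180 + 284)*1387 = 1464*1387 = 2030568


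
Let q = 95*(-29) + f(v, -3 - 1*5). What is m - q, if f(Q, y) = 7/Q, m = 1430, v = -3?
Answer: 12562/3 ≈ 4187.3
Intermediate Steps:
q = -8272/3 (q = 95*(-29) + 7/(-3) = -2755 + 7*(-⅓) = -2755 - 7/3 = -8272/3 ≈ -2757.3)
m - q = 1430 - 1*(-8272/3) = 1430 + 8272/3 = 12562/3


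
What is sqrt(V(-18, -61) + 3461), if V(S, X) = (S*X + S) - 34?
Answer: sqrt(4507) ≈ 67.134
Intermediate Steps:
V(S, X) = -34 + S + S*X (V(S, X) = (S + S*X) - 34 = -34 + S + S*X)
sqrt(V(-18, -61) + 3461) = sqrt((-34 - 18 - 18*(-61)) + 3461) = sqrt((-34 - 18 + 1098) + 3461) = sqrt(1046 + 3461) = sqrt(4507)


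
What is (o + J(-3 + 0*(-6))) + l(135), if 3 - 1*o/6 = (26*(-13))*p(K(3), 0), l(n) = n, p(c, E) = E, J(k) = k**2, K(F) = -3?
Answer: 162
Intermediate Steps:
o = 18 (o = 18 - 6*26*(-13)*0 = 18 - (-2028)*0 = 18 - 6*0 = 18 + 0 = 18)
(o + J(-3 + 0*(-6))) + l(135) = (18 + (-3 + 0*(-6))**2) + 135 = (18 + (-3 + 0)**2) + 135 = (18 + (-3)**2) + 135 = (18 + 9) + 135 = 27 + 135 = 162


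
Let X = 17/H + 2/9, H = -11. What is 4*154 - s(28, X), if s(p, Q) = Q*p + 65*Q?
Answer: 24389/33 ≈ 739.06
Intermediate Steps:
X = -131/99 (X = 17/(-11) + 2/9 = 17*(-1/11) + 2*(⅑) = -17/11 + 2/9 = -131/99 ≈ -1.3232)
s(p, Q) = 65*Q + Q*p
4*154 - s(28, X) = 4*154 - (-131)*(65 + 28)/99 = 616 - (-131)*93/99 = 616 - 1*(-4061/33) = 616 + 4061/33 = 24389/33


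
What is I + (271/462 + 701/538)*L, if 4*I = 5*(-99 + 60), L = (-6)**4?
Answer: 198854085/82852 ≈ 2400.1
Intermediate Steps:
L = 1296
I = -195/4 (I = (5*(-99 + 60))/4 = (5*(-39))/4 = (1/4)*(-195) = -195/4 ≈ -48.750)
I + (271/462 + 701/538)*L = -195/4 + (271/462 + 701/538)*1296 = -195/4 + (117415/62139)*1296 = -195/4 + 50723280/20713 = 198854085/82852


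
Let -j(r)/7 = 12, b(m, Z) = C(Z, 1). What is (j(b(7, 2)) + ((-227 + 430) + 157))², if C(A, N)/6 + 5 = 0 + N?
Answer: 76176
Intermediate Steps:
C(A, N) = -30 + 6*N (C(A, N) = -30 + 6*(0 + N) = -30 + 6*N)
b(m, Z) = -24 (b(m, Z) = -30 + 6*1 = -30 + 6 = -24)
j(r) = -84 (j(r) = -7*12 = -84)
(j(b(7, 2)) + ((-227 + 430) + 157))² = (-84 + ((-227 + 430) + 157))² = (-84 + (203 + 157))² = (-84 + 360)² = 276² = 76176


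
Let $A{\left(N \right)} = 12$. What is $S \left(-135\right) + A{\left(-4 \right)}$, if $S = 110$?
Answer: $-14838$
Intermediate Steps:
$S \left(-135\right) + A{\left(-4 \right)} = 110 \left(-135\right) + 12 = -14850 + 12 = -14838$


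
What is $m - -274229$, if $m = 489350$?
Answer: $763579$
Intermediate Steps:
$m - -274229 = 489350 - -274229 = 489350 + 274229 = 763579$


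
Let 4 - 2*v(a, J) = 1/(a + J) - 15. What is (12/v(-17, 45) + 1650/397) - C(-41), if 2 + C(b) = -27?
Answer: 2418779/70269 ≈ 34.422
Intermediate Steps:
v(a, J) = 19/2 - 1/(2*(J + a)) (v(a, J) = 2 - (1/(a + J) - 15)/2 = 2 - (1/(J + a) - 15)/2 = 2 - (-15 + 1/(J + a))/2 = 2 + (15/2 - 1/(2*(J + a))) = 19/2 - 1/(2*(J + a)))
C(b) = -29 (C(b) = -2 - 27 = -29)
(12/v(-17, 45) + 1650/397) - C(-41) = (12/(((-1 + 19*45 + 19*(-17))/(2*(45 - 17)))) + 1650/397) - 1*(-29) = (12/(((½)*(-1 + 855 - 323)/28)) + 1650*(1/397)) + 29 = (12/(((½)*(1/28)*531)) + 1650/397) + 29 = (12/(531/56) + 1650/397) + 29 = (12*(56/531) + 1650/397) + 29 = (224/177 + 1650/397) + 29 = 380978/70269 + 29 = 2418779/70269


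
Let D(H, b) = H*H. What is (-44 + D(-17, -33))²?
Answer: 60025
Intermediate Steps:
D(H, b) = H²
(-44 + D(-17, -33))² = (-44 + (-17)²)² = (-44 + 289)² = 245² = 60025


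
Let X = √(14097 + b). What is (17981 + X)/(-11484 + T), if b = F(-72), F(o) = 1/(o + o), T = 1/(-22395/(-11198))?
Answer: -402684495/257172982 - 7465*√2029967/1028691928 ≈ -1.5762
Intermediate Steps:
T = 11198/22395 (T = 1/(-22395*(-1/11198)) = 1/(22395/11198) = 11198/22395 ≈ 0.50002)
F(o) = 1/(2*o)
b = -1/144 (b = (½)/(-72) = (½)*(-1/72) = -1/144 ≈ -0.0069444)
X = √2029967/12 (X = √(14097 - 1/144) = √(2029967/144) = √2029967/12 ≈ 118.73)
(17981 + X)/(-11484 + T) = (17981 + √2029967/12)/(-11484 + 11198/22395) = (17981 + √2029967/12)/(-257172982/22395) = (17981 + √2029967/12)*(-22395/257172982) = -402684495/257172982 - 7465*√2029967/1028691928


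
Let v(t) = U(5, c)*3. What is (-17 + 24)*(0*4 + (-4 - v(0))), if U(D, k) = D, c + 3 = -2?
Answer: -133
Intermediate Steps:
c = -5 (c = -3 - 2 = -5)
v(t) = 15 (v(t) = 5*3 = 15)
(-17 + 24)*(0*4 + (-4 - v(0))) = (-17 + 24)*(0*4 + (-4 - 1*15)) = 7*(0 + (-4 - 15)) = 7*(0 - 19) = 7*(-19) = -133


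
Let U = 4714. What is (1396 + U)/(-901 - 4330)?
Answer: -6110/5231 ≈ -1.1680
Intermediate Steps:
(1396 + U)/(-901 - 4330) = (1396 + 4714)/(-901 - 4330) = 6110/(-5231) = 6110*(-1/5231) = -6110/5231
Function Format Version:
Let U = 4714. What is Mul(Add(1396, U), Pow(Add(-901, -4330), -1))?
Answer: Rational(-6110, 5231) ≈ -1.1680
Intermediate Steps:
Mul(Add(1396, U), Pow(Add(-901, -4330), -1)) = Mul(Add(1396, 4714), Pow(Add(-901, -4330), -1)) = Mul(6110, Pow(-5231, -1)) = Mul(6110, Rational(-1, 5231)) = Rational(-6110, 5231)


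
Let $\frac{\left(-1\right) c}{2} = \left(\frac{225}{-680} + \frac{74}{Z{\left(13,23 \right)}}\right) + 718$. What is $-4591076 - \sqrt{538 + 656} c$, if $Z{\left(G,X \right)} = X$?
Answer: $-4591076 + \frac{2254933 \sqrt{1194}}{1564} \approx -4.5413 \cdot 10^{6}$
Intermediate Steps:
$c = - \frac{2254933}{1564}$ ($c = - 2 \left(\left(\frac{225}{-680} + \frac{74}{23}\right) + 718\right) = - 2 \left(\left(225 \left(- \frac{1}{680}\right) + 74 \cdot \frac{1}{23}\right) + 718\right) = - 2 \left(\left(- \frac{45}{136} + \frac{74}{23}\right) + 718\right) = - 2 \left(\frac{9029}{3128} + 718\right) = \left(-2\right) \frac{2254933}{3128} = - \frac{2254933}{1564} \approx -1441.8$)
$-4591076 - \sqrt{538 + 656} c = -4591076 - \sqrt{538 + 656} \left(- \frac{2254933}{1564}\right) = -4591076 - \sqrt{1194} \left(- \frac{2254933}{1564}\right) = -4591076 - - \frac{2254933 \sqrt{1194}}{1564} = -4591076 + \frac{2254933 \sqrt{1194}}{1564}$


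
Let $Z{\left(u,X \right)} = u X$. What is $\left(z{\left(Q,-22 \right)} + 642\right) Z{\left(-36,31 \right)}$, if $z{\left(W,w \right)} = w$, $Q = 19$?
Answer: $-691920$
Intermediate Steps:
$Z{\left(u,X \right)} = X u$
$\left(z{\left(Q,-22 \right)} + 642\right) Z{\left(-36,31 \right)} = \left(-22 + 642\right) 31 \left(-36\right) = 620 \left(-1116\right) = -691920$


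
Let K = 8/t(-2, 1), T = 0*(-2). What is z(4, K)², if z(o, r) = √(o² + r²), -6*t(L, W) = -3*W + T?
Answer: 272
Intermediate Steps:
T = 0
t(L, W) = W/2 (t(L, W) = -(-3*W + 0)/6 = -(-1)*W/2 = W/2)
K = 16 (K = 8/(((½)*1)) = 8/(½) = 8*2 = 16)
z(4, K)² = (√(4² + 16²))² = (√(16 + 256))² = (√272)² = (4*√17)² = 272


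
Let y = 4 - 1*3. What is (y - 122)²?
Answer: 14641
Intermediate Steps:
y = 1 (y = 4 - 3 = 1)
(y - 122)² = (1 - 122)² = (-121)² = 14641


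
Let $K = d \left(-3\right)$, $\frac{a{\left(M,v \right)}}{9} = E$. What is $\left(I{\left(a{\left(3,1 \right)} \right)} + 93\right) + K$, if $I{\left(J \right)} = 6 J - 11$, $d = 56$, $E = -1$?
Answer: $-140$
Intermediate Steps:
$a{\left(M,v \right)} = -9$ ($a{\left(M,v \right)} = 9 \left(-1\right) = -9$)
$I{\left(J \right)} = -11 + 6 J$
$K = -168$ ($K = 56 \left(-3\right) = -168$)
$\left(I{\left(a{\left(3,1 \right)} \right)} + 93\right) + K = \left(\left(-11 + 6 \left(-9\right)\right) + 93\right) - 168 = \left(\left(-11 - 54\right) + 93\right) - 168 = \left(-65 + 93\right) - 168 = 28 - 168 = -140$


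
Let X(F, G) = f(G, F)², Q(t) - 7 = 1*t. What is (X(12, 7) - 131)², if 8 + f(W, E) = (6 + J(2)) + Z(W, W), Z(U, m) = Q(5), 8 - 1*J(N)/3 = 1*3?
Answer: 244036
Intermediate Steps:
J(N) = 15 (J(N) = 24 - 3*3 = 24 - 9 = 15)
Q(t) = 7 + t (Q(t) = 7 + 1*t = 7 + t)
Z(U, m) = 12 (Z(U, m) = 7 + 5 = 12)
f(W, E) = 25 (f(W, E) = -8 + ((6 + 15) + 12) = -8 + (21 + 12) = -8 + 33 = 25)
X(F, G) = 625 (X(F, G) = 25² = 625)
(X(12, 7) - 131)² = (625 - 131)² = 494² = 244036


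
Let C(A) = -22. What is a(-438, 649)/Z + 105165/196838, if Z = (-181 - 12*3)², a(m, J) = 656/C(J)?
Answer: 54408698671/101957950402 ≈ 0.53364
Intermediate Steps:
a(m, J) = -328/11 (a(m, J) = 656/(-22) = 656*(-1/22) = -328/11)
Z = 47089 (Z = (-181 - 36)² = (-217)² = 47089)
a(-438, 649)/Z + 105165/196838 = -328/11/47089 + 105165/196838 = -328/11*1/47089 + 105165*(1/196838) = -328/517979 + 105165/196838 = 54408698671/101957950402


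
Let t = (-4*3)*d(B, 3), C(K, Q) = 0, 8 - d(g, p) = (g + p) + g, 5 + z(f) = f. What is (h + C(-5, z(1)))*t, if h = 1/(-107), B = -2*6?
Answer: 348/107 ≈ 3.2523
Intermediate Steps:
B = -12
z(f) = -5 + f
d(g, p) = 8 - p - 2*g (d(g, p) = 8 - ((g + p) + g) = 8 - (p + 2*g) = 8 + (-p - 2*g) = 8 - p - 2*g)
t = -348 (t = (-4*3)*(8 - 1*3 - 2*(-12)) = -12*(8 - 3 + 24) = -12*29 = -348)
h = -1/107 ≈ -0.0093458
(h + C(-5, z(1)))*t = (-1/107 + 0)*(-348) = -1/107*(-348) = 348/107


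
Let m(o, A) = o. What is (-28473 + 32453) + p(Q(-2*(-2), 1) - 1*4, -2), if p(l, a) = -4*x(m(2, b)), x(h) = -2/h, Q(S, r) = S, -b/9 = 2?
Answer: 3984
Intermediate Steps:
b = -18 (b = -9*2 = -18)
p(l, a) = 4 (p(l, a) = -(-8)/2 = -4*(-1) = 4)
(-28473 + 32453) + p(Q(-2*(-2), 1) - 1*4, -2) = (-28473 + 32453) + 4 = 3980 + 4 = 3984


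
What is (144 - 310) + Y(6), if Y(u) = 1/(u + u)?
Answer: -1991/12 ≈ -165.92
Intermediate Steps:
Y(u) = 1/(2*u)
(144 - 310) + Y(6) = (144 - 310) + (1/2)/6 = -166 + (1/2)*(1/6) = -166 + 1/12 = -1991/12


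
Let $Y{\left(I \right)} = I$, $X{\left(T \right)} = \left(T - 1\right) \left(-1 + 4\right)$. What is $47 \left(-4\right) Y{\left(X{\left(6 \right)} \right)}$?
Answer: $-2820$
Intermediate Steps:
$X{\left(T \right)} = -3 + 3 T$ ($X{\left(T \right)} = \left(-1 + T\right) 3 = -3 + 3 T$)
$47 \left(-4\right) Y{\left(X{\left(6 \right)} \right)} = 47 \left(-4\right) \left(-3 + 3 \cdot 6\right) = - 188 \left(-3 + 18\right) = \left(-188\right) 15 = -2820$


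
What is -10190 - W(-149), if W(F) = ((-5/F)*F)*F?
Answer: -10935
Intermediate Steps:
W(F) = -5*F
-10190 - W(-149) = -10190 - (-5)*(-149) = -10190 - 1*745 = -10190 - 745 = -10935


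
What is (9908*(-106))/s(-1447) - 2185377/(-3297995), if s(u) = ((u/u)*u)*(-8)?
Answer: -429801841076/4772198765 ≈ -90.064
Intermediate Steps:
s(u) = -8*u (s(u) = (1*u)*(-8) = u*(-8) = -8*u)
(9908*(-106))/s(-1447) - 2185377/(-3297995) = (9908*(-106))/((-8*(-1447))) - 2185377/(-3297995) = -1050248/11576 - 2185377*(-1/3297995) = -1050248*1/11576 + 2185377/3297995 = -131281/1447 + 2185377/3297995 = -429801841076/4772198765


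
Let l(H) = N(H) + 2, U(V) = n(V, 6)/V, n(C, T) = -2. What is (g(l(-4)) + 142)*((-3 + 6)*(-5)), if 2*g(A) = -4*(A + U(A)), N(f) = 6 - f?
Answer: -1775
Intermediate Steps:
U(V) = -2/V
l(H) = 8 - H (l(H) = (6 - H) + 2 = 8 - H)
g(A) = -2*A + 4/A (g(A) = (-4*(A - 2/A))/2 = (-4*A + 8/A)/2 = -2*A + 4/A)
(g(l(-4)) + 142)*((-3 + 6)*(-5)) = ((-2*(8 - 1*(-4)) + 4/(8 - 1*(-4))) + 142)*((-3 + 6)*(-5)) = ((-2*(8 + 4) + 4/(8 + 4)) + 142)*(3*(-5)) = ((-2*12 + 4/12) + 142)*(-15) = ((-24 + 4*(1/12)) + 142)*(-15) = ((-24 + ⅓) + 142)*(-15) = (-71/3 + 142)*(-15) = (355/3)*(-15) = -1775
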